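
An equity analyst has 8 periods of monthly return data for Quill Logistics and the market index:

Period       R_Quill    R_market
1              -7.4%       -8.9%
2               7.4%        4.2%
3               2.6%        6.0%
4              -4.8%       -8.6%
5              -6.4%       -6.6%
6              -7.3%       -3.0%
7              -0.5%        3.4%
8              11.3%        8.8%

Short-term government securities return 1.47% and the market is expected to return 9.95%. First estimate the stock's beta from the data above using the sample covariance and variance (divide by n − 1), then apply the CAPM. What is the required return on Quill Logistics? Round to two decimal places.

9.14%

Mean R_i = (-7.4 + 7.4 + 2.6 − 4.8 − 6.4 − 7.3 − 0.5 + 11.3) / 8 = -0.6375%
Mean R_m = (-8.9 + 4.2 + 6.0 − 8.6 − 6.6 − 3.0 + 3.4 + 8.8) / 8 = -0.5875%
Σ(R_i − R̄_i)(R_m − R̄_m) = 312.7038  ⇒  Cov = 312.7038 / 7 = 44.6720
Σ(R_m − R̄_m)² = 345.6088  ⇒  Var(R_m) = 345.6088 / 7 = 49.3727
β = Cov / Var(R_m) = 44.6720 / 49.3727 = 0.9048
MRP = 9.95% − 1.47% = 8.48%
E(R) = R_f + β × MRP = 1.47% + 0.9048 × 8.48% = 9.14%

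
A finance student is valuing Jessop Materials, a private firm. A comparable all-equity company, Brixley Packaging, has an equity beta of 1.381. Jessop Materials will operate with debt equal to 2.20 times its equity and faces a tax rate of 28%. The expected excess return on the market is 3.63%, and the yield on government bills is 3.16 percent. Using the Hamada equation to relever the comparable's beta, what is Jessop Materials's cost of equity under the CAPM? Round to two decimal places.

β_L = β_U × [1 + (1 − t)(D/E)] = 1.381 × [1 + (1 − 0.28) × 2.20]
    = 1.381 × [1 + 0.72 × 2.20] = 1.381 × 2.5840 = 3.5685
E(R) = R_f + β_L × MRP = 3.16% + 3.5685 × 3.63% = 16.11%

16.11%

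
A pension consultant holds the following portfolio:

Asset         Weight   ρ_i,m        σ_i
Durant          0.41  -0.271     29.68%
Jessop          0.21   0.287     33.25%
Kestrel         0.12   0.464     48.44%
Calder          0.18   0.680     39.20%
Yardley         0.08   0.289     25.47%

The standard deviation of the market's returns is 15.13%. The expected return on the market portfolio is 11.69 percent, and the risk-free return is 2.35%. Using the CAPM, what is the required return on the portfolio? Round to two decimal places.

β_Durant = -0.271 × 29.68% / 15.13% = -0.5316
β_Jessop = 0.287 × 33.25% / 15.13% = 0.6307
β_Kestrel = 0.464 × 48.44% / 15.13% = 1.4855
β_Calder = 0.680 × 39.20% / 15.13% = 1.7618
β_Yardley = 0.289 × 25.47% / 15.13% = 0.4865
β_P = Σ w_i β_i = 0.41×-0.5316 + 0.21×0.6307 + 0.12×1.4855 + 0.18×1.7618 + 0.08×0.4865 = 0.4488
MRP = 11.69% − 2.35% = 9.34%
E(R_P) = R_f + β_P × MRP = 2.35% + 0.4488 × 9.34% = 6.54%

6.54%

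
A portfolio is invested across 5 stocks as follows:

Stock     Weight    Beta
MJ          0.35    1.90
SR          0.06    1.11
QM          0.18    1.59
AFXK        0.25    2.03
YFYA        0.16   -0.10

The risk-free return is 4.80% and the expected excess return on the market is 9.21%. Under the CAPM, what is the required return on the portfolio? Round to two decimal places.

β_P = Σ w_i β_i = 0.35×1.90 + 0.06×1.11 + 0.18×1.59 + 0.25×2.03 + 0.16×-0.10 = 1.5093
E(R_P) = R_f + β_P × MRP = 4.80% + 1.5093 × 9.21% = 18.70%

18.70%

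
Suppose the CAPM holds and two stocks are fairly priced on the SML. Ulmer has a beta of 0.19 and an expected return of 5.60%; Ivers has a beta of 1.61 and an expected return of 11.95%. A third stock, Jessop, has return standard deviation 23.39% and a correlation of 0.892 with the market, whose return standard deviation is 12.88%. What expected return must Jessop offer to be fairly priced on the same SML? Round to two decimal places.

MRP = (11.95% − 5.60%) / (1.61 − 0.19) = 4.4718%
R_f = 5.60% − 0.19 × 4.4718% = 4.7504%
β_Jessop = ρ·σ_i/σ_m = 0.892 × 23.39 / 12.88 = 1.6199
E(R_Jessop) = R_f + β × MRP = 4.7504% + 1.6199 × 4.4718% = 11.99%

11.99%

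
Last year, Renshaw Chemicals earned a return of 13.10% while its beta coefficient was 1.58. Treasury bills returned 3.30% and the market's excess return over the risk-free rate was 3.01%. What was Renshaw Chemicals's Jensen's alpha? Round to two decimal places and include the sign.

+5.04%

CAPM benchmark = R_f + β(R_m − R_f) = 3.30% + 1.58 × 3.01% = 8.0558%
α = actual − benchmark = 13.10% − 8.0558% = +5.04%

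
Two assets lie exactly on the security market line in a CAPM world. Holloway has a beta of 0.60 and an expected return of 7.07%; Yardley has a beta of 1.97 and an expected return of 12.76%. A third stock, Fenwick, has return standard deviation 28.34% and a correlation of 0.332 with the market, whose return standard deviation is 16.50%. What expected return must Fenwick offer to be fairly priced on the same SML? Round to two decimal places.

6.95%

MRP = (12.76% − 7.07%) / (1.97 − 0.60) = 4.1533%
R_f = 7.07% − 0.60 × 4.1533% = 4.5780%
β_Fenwick = ρ·σ_i/σ_m = 0.332 × 28.34 / 16.50 = 0.5702
E(R_Fenwick) = R_f + β × MRP = 4.5780% + 0.5702 × 4.1533% = 6.95%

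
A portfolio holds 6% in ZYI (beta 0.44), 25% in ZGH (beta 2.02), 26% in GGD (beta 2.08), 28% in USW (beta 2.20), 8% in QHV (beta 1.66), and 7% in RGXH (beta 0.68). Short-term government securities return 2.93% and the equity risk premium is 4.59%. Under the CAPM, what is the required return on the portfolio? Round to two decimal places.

β_P = Σ w_i β_i = 0.06×0.44 + 0.25×2.02 + 0.26×2.08 + 0.28×2.20 + 0.08×1.66 + 0.07×0.68 = 1.8686
E(R_P) = R_f + β_P × MRP = 2.93% + 1.8686 × 4.59% = 11.51%

11.51%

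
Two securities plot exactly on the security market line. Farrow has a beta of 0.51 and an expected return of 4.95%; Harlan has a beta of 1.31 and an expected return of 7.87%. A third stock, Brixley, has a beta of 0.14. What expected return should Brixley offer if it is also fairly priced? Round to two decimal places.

3.60%

MRP (SML slope) = (7.87% − 4.95%) / (1.31 − 0.51) = 2.92% / 0.80 = 3.6500%
R_f (intercept) = 4.95% − 0.51 × 3.6500% = 3.0885%
E(R_Brixley) = R_f + β × MRP = 3.0885% + 0.14 × 3.6500% = 3.60%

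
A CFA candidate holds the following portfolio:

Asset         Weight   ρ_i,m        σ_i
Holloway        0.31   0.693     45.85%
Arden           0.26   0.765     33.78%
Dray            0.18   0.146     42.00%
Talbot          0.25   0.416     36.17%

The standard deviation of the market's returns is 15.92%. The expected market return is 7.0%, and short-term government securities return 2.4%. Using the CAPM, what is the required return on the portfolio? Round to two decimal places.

8.59%

β_Holloway = 0.693 × 45.85% / 15.92% = 1.9959
β_Arden = 0.765 × 33.78% / 15.92% = 1.6232
β_Dray = 0.146 × 42.00% / 15.92% = 0.3852
β_Talbot = 0.416 × 36.17% / 15.92% = 0.9451
β_P = Σ w_i β_i = 0.31×1.9959 + 0.26×1.6232 + 0.18×0.3852 + 0.25×0.9451 = 1.3464
MRP = 7.0% − 2.4% = 4.60%
E(R_P) = R_f + β_P × MRP = 2.4% + 1.3464 × 4.6% = 8.59%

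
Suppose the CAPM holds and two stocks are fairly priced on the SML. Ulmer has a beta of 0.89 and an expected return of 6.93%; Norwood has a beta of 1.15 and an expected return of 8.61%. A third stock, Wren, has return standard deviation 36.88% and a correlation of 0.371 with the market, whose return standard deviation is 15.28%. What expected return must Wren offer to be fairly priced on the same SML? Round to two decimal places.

MRP = (8.61% − 6.93%) / (1.15 − 0.89) = 6.4615%
R_f = 6.93% − 0.89 × 6.4615% = 1.1793%
β_Wren = ρ·σ_i/σ_m = 0.371 × 36.88 / 15.28 = 0.8955
E(R_Wren) = R_f + β × MRP = 1.1793% + 0.8955 × 6.4615% = 6.97%

6.97%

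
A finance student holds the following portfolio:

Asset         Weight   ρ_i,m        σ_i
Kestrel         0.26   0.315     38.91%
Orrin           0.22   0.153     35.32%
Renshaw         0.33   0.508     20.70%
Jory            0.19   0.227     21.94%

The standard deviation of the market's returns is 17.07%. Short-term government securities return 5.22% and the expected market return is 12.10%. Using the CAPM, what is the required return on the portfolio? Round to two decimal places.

8.76%

β_Kestrel = 0.315 × 38.91% / 17.07% = 0.7180
β_Orrin = 0.153 × 35.32% / 17.07% = 0.3166
β_Renshaw = 0.508 × 20.70% / 17.07% = 0.6160
β_Jory = 0.227 × 21.94% / 17.07% = 0.2918
β_P = Σ w_i β_i = 0.26×0.7180 + 0.22×0.3166 + 0.33×0.6160 + 0.19×0.2918 = 0.5151
MRP = 12.10% − 5.22% = 6.88%
E(R_P) = R_f + β_P × MRP = 5.22% + 0.5151 × 6.88% = 8.76%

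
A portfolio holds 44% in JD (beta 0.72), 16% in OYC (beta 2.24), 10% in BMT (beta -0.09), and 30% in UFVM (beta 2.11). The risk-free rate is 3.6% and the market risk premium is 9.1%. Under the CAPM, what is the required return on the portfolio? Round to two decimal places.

15.42%

β_P = Σ w_i β_i = 0.44×0.72 + 0.16×2.24 + 0.10×-0.09 + 0.30×2.11 = 1.2992
E(R_P) = R_f + β_P × MRP = 3.6% + 1.2992 × 9.1% = 15.42%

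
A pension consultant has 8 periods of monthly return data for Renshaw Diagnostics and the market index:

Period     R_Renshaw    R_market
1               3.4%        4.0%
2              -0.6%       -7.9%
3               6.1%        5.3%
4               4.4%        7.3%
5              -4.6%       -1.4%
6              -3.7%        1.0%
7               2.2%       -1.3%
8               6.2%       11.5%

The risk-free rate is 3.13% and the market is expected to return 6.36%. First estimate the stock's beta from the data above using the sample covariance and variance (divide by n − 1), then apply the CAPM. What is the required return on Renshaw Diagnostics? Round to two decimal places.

Mean R_i = (3.4 − 0.6 + 6.1 + 4.4 − 4.6 − 3.7 + 2.2 + 6.2) / 8 = 1.6750%
Mean R_m = (4.0 − 7.9 + 5.3 + 7.3 − 1.4 + 1.0 − 1.3 + 11.5) / 8 = 2.3125%
Σ(R_i − R̄_i)(R_m − R̄_m) = 122.9825  ⇒  Cov = 122.9825 / 7 = 17.5689
Σ(R_m − R̄_m)² = 253.9088  ⇒  Var(R_m) = 253.9088 / 7 = 36.2727
β = Cov / Var(R_m) = 17.5689 / 36.2727 = 0.4844
MRP = 6.36% − 3.13% = 3.23%
E(R) = R_f + β × MRP = 3.13% + 0.4844 × 3.23% = 4.69%

4.69%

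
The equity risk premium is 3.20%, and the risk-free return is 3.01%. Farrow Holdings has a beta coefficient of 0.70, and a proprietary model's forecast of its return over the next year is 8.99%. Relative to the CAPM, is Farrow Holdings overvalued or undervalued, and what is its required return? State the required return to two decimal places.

Undervalued; required return 5.25%

Required return = R_f + β·MRP = 3.01% + 0.70 × 3.20% = 5.25%
Forecast 8.99% > required 5.25% → the stock plots above the SML → undervalued.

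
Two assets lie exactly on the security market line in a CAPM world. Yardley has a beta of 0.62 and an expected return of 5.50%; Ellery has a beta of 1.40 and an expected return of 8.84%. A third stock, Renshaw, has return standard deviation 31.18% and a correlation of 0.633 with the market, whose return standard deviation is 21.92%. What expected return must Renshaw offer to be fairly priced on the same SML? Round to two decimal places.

MRP = (8.84% − 5.50%) / (1.40 − 0.62) = 4.2821%
R_f = 5.50% − 0.62 × 4.2821% = 2.8451%
β_Renshaw = ρ·σ_i/σ_m = 0.633 × 31.18 / 21.92 = 0.9004
E(R_Renshaw) = R_f + β × MRP = 2.8451% + 0.9004 × 4.2821% = 6.70%

6.70%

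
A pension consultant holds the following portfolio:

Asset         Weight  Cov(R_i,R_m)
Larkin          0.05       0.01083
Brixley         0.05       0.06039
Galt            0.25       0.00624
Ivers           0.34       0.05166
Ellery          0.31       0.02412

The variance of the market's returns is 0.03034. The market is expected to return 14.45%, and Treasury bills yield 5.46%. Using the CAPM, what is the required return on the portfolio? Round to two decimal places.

β_Larkin = 0.01083 / 0.03034 = 0.3570
β_Brixley = 0.06039 / 0.03034 = 1.9904
β_Galt = 0.00624 / 0.03034 = 0.2057
β_Ivers = 0.05166 / 0.03034 = 1.7027
β_Ellery = 0.02412 / 0.03034 = 0.7950
β_P = Σ w_i β_i = 0.05×0.3570 + 0.05×1.9904 + 0.25×0.2057 + 0.34×1.7027 + 0.31×0.7950 = 0.9942
MRP = 14.45% − 5.46% = 8.99%
E(R_P) = R_f + β_P × MRP = 5.46% + 0.9942 × 8.99% = 14.40%

14.40%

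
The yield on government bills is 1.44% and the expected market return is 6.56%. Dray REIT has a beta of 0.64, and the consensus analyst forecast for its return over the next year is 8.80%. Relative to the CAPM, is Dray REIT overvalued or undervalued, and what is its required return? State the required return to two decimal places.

Undervalued; required return 4.72%

MRP = 6.56% − 1.44% = 5.12%
Required return = R_f + β·MRP = 1.44% + 0.64 × 5.12% = 4.72%
Forecast 8.80% > required 4.72% → the stock plots above the SML → undervalued.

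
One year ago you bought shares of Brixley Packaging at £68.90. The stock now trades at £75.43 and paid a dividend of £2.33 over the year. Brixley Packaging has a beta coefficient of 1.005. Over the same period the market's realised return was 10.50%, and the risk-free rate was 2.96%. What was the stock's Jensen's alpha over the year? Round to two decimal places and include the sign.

Realised HPR = (P1 + D1 − P0) / P0 = (75.43 + 2.33 − 68.90) / 68.90 = 8.86 / 68.90 = 12.8592%
MRP = 10.50% − 2.96% = 7.54%
CAPM required = R_f + β·MRP = 2.96% + 1.005 × 7.54% = 10.53770%
α = realised − required = 12.8592% − 10.53770% = +2.32%

+2.32%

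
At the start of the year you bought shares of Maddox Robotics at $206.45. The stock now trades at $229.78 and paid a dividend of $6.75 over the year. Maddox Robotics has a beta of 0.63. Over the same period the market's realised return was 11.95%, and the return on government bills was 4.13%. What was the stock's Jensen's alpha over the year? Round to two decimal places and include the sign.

Realised HPR = (P1 + D1 − P0) / P0 = (229.78 + 6.75 − 206.45) / 206.45 = 30.08 / 206.45 = 14.5701%
MRP = 11.95% − 4.13% = 7.82%
CAPM required = R_f + β·MRP = 4.13% + 0.63 × 7.82% = 9.0566%
α = realised − required = 14.5701% − 9.0566% = +5.51%

+5.51%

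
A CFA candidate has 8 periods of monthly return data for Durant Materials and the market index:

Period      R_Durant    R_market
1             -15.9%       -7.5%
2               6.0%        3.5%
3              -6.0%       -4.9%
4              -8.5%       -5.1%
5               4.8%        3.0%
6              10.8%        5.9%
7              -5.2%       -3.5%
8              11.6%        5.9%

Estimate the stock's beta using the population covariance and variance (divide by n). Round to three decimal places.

1.808

Mean R_i = (-15.9 + 6.0 − 6.0 − 8.5 + 4.8 + 10.8 − 5.2 + 11.6) / 8 = -0.3000%
Mean R_m = (-7.5 + 3.5 − 4.9 − 5.1 + 3.0 + 5.9 − 3.5 + 5.9) / 8 = -0.3375%
Σ(R_i − R̄_i)(R_m − R̄_m) = 376.9500  ⇒  Cov = 376.9500 / 8 = 47.1188
Σ(R_m − R̄_m)² = 208.4788  ⇒  Var(R_m) = 208.4788 / 8 = 26.0599
β = Cov / Var(R_m) = 47.1188 / 26.0599 = 1.8081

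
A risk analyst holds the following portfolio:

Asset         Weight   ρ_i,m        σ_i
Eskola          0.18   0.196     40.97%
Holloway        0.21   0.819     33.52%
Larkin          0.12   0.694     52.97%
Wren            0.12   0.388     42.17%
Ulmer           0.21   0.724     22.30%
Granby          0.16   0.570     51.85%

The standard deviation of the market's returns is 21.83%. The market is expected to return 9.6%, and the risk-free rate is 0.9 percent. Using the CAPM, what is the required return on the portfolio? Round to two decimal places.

9.55%

β_Eskola = 0.196 × 40.97% / 21.83% = 0.3678
β_Holloway = 0.819 × 33.52% / 21.83% = 1.2576
β_Larkin = 0.694 × 52.97% / 21.83% = 1.6840
β_Wren = 0.388 × 42.17% / 21.83% = 0.7495
β_Ulmer = 0.724 × 22.30% / 21.83% = 0.7396
β_Granby = 0.570 × 51.85% / 21.83% = 1.3538
β_P = Σ w_i β_i = 0.18×0.3678 + 0.21×1.2576 + 0.12×1.6840 + 0.12×0.7495 + 0.21×0.7396 + 0.16×1.3538 = 0.9942
MRP = 9.6% − 0.9% = 8.70%
E(R_P) = R_f + β_P × MRP = 0.9% + 0.9942 × 8.7% = 9.55%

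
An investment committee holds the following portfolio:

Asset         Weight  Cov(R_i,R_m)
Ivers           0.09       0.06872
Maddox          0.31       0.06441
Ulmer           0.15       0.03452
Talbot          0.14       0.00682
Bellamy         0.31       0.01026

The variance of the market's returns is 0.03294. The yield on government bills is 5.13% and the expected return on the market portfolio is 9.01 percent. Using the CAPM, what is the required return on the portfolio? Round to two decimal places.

β_Ivers = 0.06872 / 0.03294 = 2.0862
β_Maddox = 0.06441 / 0.03294 = 1.9554
β_Ulmer = 0.03452 / 0.03294 = 1.0480
β_Talbot = 0.00682 / 0.03294 = 0.2070
β_Bellamy = 0.01026 / 0.03294 = 0.3115
β_P = Σ w_i β_i = 0.09×2.0862 + 0.31×1.9554 + 0.15×1.0480 + 0.14×0.2070 + 0.31×0.3115 = 1.0767
MRP = 9.01% − 5.13% = 3.88%
E(R_P) = R_f + β_P × MRP = 5.13% + 1.0767 × 3.88% = 9.31%

9.31%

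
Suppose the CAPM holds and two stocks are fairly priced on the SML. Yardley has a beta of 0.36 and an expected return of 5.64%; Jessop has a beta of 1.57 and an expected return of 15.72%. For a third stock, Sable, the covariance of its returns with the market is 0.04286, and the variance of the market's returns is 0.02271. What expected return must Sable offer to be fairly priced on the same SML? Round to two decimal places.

18.36%

MRP = (15.72% − 5.64%) / (1.57 − 0.36) = 8.3306%
R_f = 5.64% − 0.36 × 8.3306% = 2.6410%
β_Sable = Cov / Var(R_m) = 0.04286 / 0.02271 = 1.8873
E(R_Sable) = R_f + β × MRP = 2.6410% + 1.8873 × 8.3306% = 18.36%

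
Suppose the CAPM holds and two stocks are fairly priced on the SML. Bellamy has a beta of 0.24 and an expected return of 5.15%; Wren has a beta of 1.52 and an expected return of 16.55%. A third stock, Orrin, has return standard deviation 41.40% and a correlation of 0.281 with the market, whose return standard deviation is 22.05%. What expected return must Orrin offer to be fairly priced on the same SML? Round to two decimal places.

7.71%

MRP = (16.55% − 5.15%) / (1.52 − 0.24) = 8.9063%
R_f = 5.15% − 0.24 × 8.9063% = 3.0125%
β_Orrin = ρ·σ_i/σ_m = 0.281 × 41.40 / 22.05 = 0.5276
E(R_Orrin) = R_f + β × MRP = 3.0125% + 0.5276 × 8.9063% = 7.71%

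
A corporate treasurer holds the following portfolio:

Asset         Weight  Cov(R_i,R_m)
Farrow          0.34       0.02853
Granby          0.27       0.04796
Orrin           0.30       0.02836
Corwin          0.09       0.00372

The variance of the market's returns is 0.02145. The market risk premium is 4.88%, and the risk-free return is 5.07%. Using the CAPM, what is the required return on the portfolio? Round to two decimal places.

β_Farrow = 0.02853 / 0.02145 = 1.3301
β_Granby = 0.04796 / 0.02145 = 2.2359
β_Orrin = 0.02836 / 0.02145 = 1.3221
β_Corwin = 0.00372 / 0.02145 = 0.1734
β_P = Σ w_i β_i = 0.34×1.3301 + 0.27×2.2359 + 0.30×1.3221 + 0.09×0.1734 = 1.4682
E(R_P) = R_f + β_P × MRP = 5.07% + 1.4682 × 4.88% = 12.23%

12.23%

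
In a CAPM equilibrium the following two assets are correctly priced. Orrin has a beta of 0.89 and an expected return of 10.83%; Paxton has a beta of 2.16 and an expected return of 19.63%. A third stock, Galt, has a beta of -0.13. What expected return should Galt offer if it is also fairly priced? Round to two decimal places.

MRP (SML slope) = (19.63% − 10.83%) / (2.16 − 0.89) = 8.80% / 1.27 = 6.9291%
R_f (intercept) = 10.83% − 0.89 × 6.9291% = 4.6631%
E(R_Galt) = R_f + β × MRP = 4.6631% + -0.13 × 6.9291% = 3.76%

3.76%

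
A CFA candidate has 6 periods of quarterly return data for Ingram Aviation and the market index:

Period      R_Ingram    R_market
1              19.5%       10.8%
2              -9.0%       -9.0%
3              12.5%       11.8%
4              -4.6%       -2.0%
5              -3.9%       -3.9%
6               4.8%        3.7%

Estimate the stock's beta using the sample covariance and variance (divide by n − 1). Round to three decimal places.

Mean R_i = (19.5 − 9.0 + 12.5 − 4.6 − 3.9 + 4.8) / 6 = 3.2167%
Mean R_m = (10.8 − 9.0 + 11.8 − 2.0 − 3.9 + 3.7) / 6 = 1.9000%
Σ(R_i − R̄_i)(R_m − R̄_m) = 444.6000  ⇒  Cov = 444.6000 / 5 = 88.9200
Σ(R_m − R̄_m)² = 348.1200  ⇒  Var(R_m) = 348.1200 / 5 = 69.6240
β = Cov / Var(R_m) = 88.9200 / 69.6240 = 1.2771

1.277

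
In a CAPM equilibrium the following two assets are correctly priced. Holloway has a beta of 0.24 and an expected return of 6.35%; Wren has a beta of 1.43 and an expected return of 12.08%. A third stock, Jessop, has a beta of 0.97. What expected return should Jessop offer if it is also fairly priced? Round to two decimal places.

9.87%

MRP (SML slope) = (12.08% − 6.35%) / (1.43 − 0.24) = 5.73% / 1.19 = 4.8151%
R_f (intercept) = 6.35% − 0.24 × 4.8151% = 5.1944%
E(R_Jessop) = R_f + β × MRP = 5.1944% + 0.97 × 4.8151% = 9.87%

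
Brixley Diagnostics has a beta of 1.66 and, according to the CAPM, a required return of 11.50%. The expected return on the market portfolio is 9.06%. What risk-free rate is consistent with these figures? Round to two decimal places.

E(R) = R_f + β(E(R_m) − R_f) = R_f(1 − β) + β·E(R_m)
11.50% = R_f × (1 − 1.66) + 1.66 × 9.06%
11.50% = R_f × -0.66 + 15.0396%
R_f = (11.50% − 15.0396%) / -0.66 = 5.36%

5.36%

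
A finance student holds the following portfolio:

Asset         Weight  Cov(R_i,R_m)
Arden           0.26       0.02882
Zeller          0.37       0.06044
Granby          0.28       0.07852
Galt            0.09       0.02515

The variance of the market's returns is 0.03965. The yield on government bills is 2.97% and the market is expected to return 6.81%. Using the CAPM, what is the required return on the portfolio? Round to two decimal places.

β_Arden = 0.02882 / 0.03965 = 0.7269
β_Zeller = 0.06044 / 0.03965 = 1.5243
β_Granby = 0.07852 / 0.03965 = 1.9803
β_Galt = 0.02515 / 0.03965 = 0.6343
β_P = Σ w_i β_i = 0.26×0.7269 + 0.37×1.5243 + 0.28×1.9803 + 0.09×0.6343 = 1.3646
MRP = 6.81% − 2.97% = 3.84%
E(R_P) = R_f + β_P × MRP = 2.97% + 1.3646 × 3.84% = 8.21%

8.21%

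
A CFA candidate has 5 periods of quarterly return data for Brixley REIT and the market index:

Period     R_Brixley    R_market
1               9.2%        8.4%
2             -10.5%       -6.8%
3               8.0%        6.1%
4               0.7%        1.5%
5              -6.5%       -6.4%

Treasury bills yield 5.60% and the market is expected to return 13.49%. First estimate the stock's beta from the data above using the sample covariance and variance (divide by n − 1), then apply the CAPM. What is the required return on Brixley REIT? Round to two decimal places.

15.26%

Mean R_i = (9.2 − 10.5 + 8.0 + 0.7 − 6.5) / 5 = 0.1800%
Mean R_m = (8.4 − 6.8 + 6.1 + 1.5 − 6.4) / 5 = 0.5600%
Σ(R_i − R̄_i)(R_m − R̄_m) = 239.6260  ⇒  Cov = 239.6260 / 4 = 59.9065
Σ(R_m − R̄_m)² = 195.6520  ⇒  Var(R_m) = 195.6520 / 4 = 48.9130
β = Cov / Var(R_m) = 59.9065 / 48.9130 = 1.2248
MRP = 13.49% − 5.60% = 7.89%
E(R) = R_f + β × MRP = 5.60% + 1.2248 × 7.89% = 15.26%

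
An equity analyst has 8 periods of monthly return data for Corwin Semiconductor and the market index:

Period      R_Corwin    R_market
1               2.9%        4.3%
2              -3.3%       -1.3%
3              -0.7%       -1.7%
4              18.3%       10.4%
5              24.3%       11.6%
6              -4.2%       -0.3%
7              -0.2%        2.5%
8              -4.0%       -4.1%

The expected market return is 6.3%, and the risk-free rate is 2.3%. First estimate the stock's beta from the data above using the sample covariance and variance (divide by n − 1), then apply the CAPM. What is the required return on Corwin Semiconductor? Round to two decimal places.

Mean R_i = (2.9 − 3.3 − 0.7 + 18.3 + 24.3 − 4.2 − 0.2 − 4.0) / 8 = 4.1375%
Mean R_m = (4.3 − 1.3 − 1.7 + 10.4 + 11.6 − 0.3 + 2.5 − 4.1) / 8 = 2.6750%
Σ(R_i − R̄_i)(R_m − R̄_m) = 418.7675  ⇒  Cov = 418.7675 / 7 = 59.8239
Σ(R_m − R̄_m)² = 231.6950  ⇒  Var(R_m) = 231.6950 / 7 = 33.0993
β = Cov / Var(R_m) = 59.8239 / 33.0993 = 1.8074
MRP = 6.3% − 2.3% = 4.00%
E(R) = R_f + β × MRP = 2.3% + 1.8074 × 4.0% = 9.53%

9.53%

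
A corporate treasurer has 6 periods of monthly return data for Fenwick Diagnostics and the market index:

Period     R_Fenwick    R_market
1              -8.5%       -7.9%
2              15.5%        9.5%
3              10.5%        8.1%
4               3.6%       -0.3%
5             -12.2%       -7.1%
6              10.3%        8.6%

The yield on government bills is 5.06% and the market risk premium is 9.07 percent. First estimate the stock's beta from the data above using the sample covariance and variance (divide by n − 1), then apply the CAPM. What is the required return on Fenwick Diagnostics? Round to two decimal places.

Mean R_i = (-8.5 + 15.5 + 10.5 + 3.6 − 12.2 + 10.3) / 6 = 3.2000%
Mean R_m = (-7.9 + 9.5 + 8.1 − 0.3 − 7.1 + 8.6) / 6 = 1.8167%
Σ(R_i − R̄_i)(R_m − R̄_m) = 438.6900  ⇒  Cov = 438.6900 / 5 = 87.7380
Σ(R_m − R̄_m)² = 322.9283  ⇒  Var(R_m) = 322.9283 / 5 = 64.5857
β = Cov / Var(R_m) = 87.7380 / 64.5857 = 1.3585
E(R) = R_f + β × MRP = 5.06% + 1.3585 × 9.07% = 17.38%

17.38%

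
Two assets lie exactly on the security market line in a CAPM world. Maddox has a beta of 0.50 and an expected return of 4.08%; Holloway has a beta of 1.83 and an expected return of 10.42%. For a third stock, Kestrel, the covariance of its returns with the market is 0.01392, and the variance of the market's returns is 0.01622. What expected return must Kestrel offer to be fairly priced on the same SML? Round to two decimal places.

MRP = (10.42% − 4.08%) / (1.83 − 0.50) = 4.7669%
R_f = 4.08% − 0.50 × 4.7669% = 1.6966%
β_Kestrel = Cov / Var(R_m) = 0.01392 / 0.01622 = 0.8582
E(R_Kestrel) = R_f + β × MRP = 1.6966% + 0.8582 × 4.7669% = 5.79%

5.79%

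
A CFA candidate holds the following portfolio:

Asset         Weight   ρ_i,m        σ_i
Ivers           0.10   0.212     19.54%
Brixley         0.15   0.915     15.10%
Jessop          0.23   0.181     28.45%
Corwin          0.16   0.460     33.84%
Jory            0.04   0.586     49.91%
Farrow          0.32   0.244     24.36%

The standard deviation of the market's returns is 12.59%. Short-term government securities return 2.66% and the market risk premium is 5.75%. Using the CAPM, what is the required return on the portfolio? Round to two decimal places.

6.88%

β_Ivers = 0.212 × 19.54% / 12.59% = 0.3290
β_Brixley = 0.915 × 15.10% / 12.59% = 1.0974
β_Jessop = 0.181 × 28.45% / 12.59% = 0.4090
β_Corwin = 0.460 × 33.84% / 12.59% = 1.2364
β_Jory = 0.586 × 49.91% / 12.59% = 2.3231
β_Farrow = 0.244 × 24.36% / 12.59% = 0.4721
β_P = Σ w_i β_i = 0.10×0.3290 + 0.15×1.0974 + 0.23×0.4090 + 0.16×1.2364 + 0.04×2.3231 + 0.32×0.4721 = 0.7334
E(R_P) = R_f + β_P × MRP = 2.66% + 0.7334 × 5.75% = 6.88%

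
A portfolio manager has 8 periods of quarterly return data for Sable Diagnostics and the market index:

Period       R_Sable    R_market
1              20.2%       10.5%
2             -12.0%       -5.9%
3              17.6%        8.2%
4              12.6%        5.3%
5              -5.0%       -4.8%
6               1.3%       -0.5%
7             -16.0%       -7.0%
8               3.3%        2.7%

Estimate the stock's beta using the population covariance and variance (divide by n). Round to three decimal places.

Mean R_i = (20.2 − 12.0 + 17.6 + 12.6 − 5.0 + 1.3 − 16.0 + 3.3) / 8 = 2.7500%
Mean R_m = (10.5 − 5.9 + 8.2 + 5.3 − 4.8 − 0.5 − 7.0 + 2.7) / 8 = 1.0625%
Σ(R_i − R̄_i)(R_m − R̄_m) = 614.8850  ⇒  Cov = 614.8850 / 8 = 76.8606
Σ(R_m − R̄_m)² = 310.9388  ⇒  Var(R_m) = 310.9388 / 8 = 38.8674
β = Cov / Var(R_m) = 76.8606 / 38.8674 = 1.9775

1.978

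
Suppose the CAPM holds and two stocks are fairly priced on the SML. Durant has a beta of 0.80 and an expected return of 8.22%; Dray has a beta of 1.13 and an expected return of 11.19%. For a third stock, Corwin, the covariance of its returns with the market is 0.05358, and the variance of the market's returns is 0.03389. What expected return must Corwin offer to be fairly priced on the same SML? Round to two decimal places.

MRP = (11.19% − 8.22%) / (1.13 − 0.80) = 9.0000%
R_f = 8.22% − 0.80 × 9.0000% = 1.0200%
β_Corwin = Cov / Var(R_m) = 0.05358 / 0.03389 = 1.5810
E(R_Corwin) = R_f + β × MRP = 1.0200% + 1.5810 × 9.0000% = 15.25%

15.25%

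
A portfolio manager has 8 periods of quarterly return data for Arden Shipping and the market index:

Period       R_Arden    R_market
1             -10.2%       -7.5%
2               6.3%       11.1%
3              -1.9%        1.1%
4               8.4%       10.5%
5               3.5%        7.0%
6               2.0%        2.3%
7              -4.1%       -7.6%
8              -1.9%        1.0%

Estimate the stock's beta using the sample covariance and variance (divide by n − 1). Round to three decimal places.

Mean R_i = (-10.2 + 6.3 − 1.9 + 8.4 + 3.5 + 2.0 − 4.1 − 1.9) / 8 = 0.2625%
Mean R_m = (-7.5 + 11.1 + 1.1 + 10.5 + 7.0 + 2.3 − 7.6 + 1.0) / 8 = 2.2375%
Σ(R_i − R̄_i)(R_m − R̄_m) = 286.2013  ⇒  Cov = 286.2013 / 7 = 40.8859
Σ(R_m − R̄_m)² = 363.9188  ⇒  Var(R_m) = 363.9188 / 7 = 51.9884
β = Cov / Var(R_m) = 40.8859 / 51.9884 = 0.7864

0.786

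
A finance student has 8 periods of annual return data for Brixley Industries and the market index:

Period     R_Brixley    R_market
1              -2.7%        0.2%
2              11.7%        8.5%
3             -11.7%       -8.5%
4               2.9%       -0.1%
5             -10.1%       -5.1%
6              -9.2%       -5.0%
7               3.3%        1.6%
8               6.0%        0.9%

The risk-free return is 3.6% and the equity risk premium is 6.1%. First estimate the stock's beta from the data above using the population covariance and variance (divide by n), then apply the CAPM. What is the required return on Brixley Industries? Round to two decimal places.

13.04%

Mean R_i = (-2.7 + 11.7 − 11.7 + 2.9 − 10.1 − 9.2 + 3.3 + 6.0) / 8 = -1.2250%
Mean R_m = (0.2 + 8.5 − 8.5 − 0.1 − 5.1 − 5.0 + 1.6 + 0.9) / 8 = -0.9375%
Σ(R_i − R̄_i)(R_m − R̄_m) = 297.0725  ⇒  Cov = 297.0725 / 8 = 37.1341
Σ(R_m − R̄_m)² = 191.8988  ⇒  Var(R_m) = 191.8988 / 8 = 23.9874
β = Cov / Var(R_m) = 37.1341 / 23.9874 = 1.5481
E(R) = R_f + β × MRP = 3.6% + 1.5481 × 6.1% = 13.04%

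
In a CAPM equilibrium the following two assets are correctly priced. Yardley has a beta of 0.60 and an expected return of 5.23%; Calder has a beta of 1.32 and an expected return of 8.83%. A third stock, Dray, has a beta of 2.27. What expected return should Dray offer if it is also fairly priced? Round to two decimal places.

MRP (SML slope) = (8.83% − 5.23%) / (1.32 − 0.60) = 3.60% / 0.72 = 5.0000%
R_f (intercept) = 5.23% − 0.60 × 5.0000% = 2.2300%
E(R_Dray) = R_f + β × MRP = 2.2300% + 2.27 × 5.0000% = 13.58%

13.58%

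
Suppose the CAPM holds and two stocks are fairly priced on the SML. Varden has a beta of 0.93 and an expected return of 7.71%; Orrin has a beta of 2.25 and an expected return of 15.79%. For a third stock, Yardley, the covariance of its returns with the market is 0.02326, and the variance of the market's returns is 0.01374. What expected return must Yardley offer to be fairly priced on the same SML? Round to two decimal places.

12.38%

MRP = (15.79% − 7.71%) / (2.25 − 0.93) = 6.1212%
R_f = 7.71% − 0.93 × 6.1212% = 2.0173%
β_Yardley = Cov / Var(R_m) = 0.02326 / 0.01374 = 1.6929
E(R_Yardley) = R_f + β × MRP = 2.0173% + 1.6929 × 6.1212% = 12.38%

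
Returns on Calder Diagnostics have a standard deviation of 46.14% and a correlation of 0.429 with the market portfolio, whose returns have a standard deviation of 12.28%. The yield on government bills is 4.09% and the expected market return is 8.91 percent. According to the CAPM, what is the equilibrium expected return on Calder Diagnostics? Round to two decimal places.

β = ρ × σ_i / σ_m = 0.429 × 46.14% / 12.28% = 1.6119
MRP = 8.91% − 4.09% = 4.82%
E(R) = 4.09% + 1.6119 × 4.82% = 11.86%

11.86%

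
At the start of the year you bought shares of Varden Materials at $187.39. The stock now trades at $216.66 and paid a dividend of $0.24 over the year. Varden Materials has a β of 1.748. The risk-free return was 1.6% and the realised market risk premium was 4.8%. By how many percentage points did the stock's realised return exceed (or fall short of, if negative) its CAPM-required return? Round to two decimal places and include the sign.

+5.76%

Realised HPR = (P1 + D1 − P0) / P0 = (216.66 + 0.24 − 187.39) / 187.39 = 29.51 / 187.39 = 15.7479%
CAPM required = R_f + β·MRP = 1.6% + 1.748 × 4.8% = 9.9904%
α = realised − required = 15.7479% − 9.9904% = +5.76%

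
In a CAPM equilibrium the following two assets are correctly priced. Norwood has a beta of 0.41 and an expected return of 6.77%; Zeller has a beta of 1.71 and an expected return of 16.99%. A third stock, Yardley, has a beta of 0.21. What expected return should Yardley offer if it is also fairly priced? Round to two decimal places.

MRP (SML slope) = (16.99% − 6.77%) / (1.71 − 0.41) = 10.22% / 1.30 = 7.8615%
R_f (intercept) = 6.77% − 0.41 × 7.8615% = 3.5468%
E(R_Yardley) = R_f + β × MRP = 3.5468% + 0.21 × 7.8615% = 5.20%

5.20%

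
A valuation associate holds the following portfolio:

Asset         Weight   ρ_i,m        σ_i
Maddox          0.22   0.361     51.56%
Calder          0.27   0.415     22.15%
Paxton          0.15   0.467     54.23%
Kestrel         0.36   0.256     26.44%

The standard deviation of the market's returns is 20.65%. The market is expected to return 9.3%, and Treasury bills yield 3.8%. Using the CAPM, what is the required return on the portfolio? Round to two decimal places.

β_Maddox = 0.361 × 51.56% / 20.65% = 0.9014
β_Calder = 0.415 × 22.15% / 20.65% = 0.4451
β_Paxton = 0.467 × 54.23% / 20.65% = 1.2264
β_Kestrel = 0.256 × 26.44% / 20.65% = 0.3278
β_P = Σ w_i β_i = 0.22×0.9014 + 0.27×0.4451 + 0.15×1.2264 + 0.36×0.3278 = 0.6205
MRP = 9.3% − 3.8% = 5.50%
E(R_P) = R_f + β_P × MRP = 3.8% + 0.6205 × 5.5% = 7.21%

7.21%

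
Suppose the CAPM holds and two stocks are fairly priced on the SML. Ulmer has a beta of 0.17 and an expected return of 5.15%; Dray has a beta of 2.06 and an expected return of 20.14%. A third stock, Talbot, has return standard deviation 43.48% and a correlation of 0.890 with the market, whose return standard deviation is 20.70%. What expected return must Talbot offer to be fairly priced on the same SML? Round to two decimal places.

MRP = (20.14% − 5.15%) / (2.06 − 0.17) = 7.9312%
R_f = 5.15% − 0.17 × 7.9312% = 3.8017%
β_Talbot = ρ·σ_i/σ_m = 0.890 × 43.48 / 20.70 = 1.8694
E(R_Talbot) = R_f + β × MRP = 3.8017% + 1.8694 × 7.9312% = 18.63%

18.63%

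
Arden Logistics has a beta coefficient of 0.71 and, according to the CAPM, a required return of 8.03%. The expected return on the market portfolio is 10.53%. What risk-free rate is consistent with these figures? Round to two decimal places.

1.91%

E(R) = R_f + β(E(R_m) − R_f) = R_f(1 − β) + β·E(R_m)
8.03% = R_f × (1 − 0.71) + 0.71 × 10.53%
8.03% = R_f × 0.29 + 7.4763%
R_f = (8.03% − 7.4763%) / 0.29 = 1.91%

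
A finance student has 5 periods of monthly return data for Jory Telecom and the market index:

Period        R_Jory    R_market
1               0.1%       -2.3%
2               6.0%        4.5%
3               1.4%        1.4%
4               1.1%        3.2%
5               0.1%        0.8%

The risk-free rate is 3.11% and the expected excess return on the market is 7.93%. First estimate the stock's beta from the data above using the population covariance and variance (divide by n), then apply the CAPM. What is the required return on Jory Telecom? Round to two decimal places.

8.76%

Mean R_i = (0.1 + 6.0 + 1.4 + 1.1 + 0.1) / 5 = 1.7400%
Mean R_m = (-2.3 + 4.5 + 1.4 + 3.2 + 0.8) / 5 = 1.5200%
Σ(R_i − R̄_i)(R_m − R̄_m) = 19.1060  ⇒  Cov = 19.1060 / 5 = 3.8212
Σ(R_m − R̄_m)² = 26.8280  ⇒  Var(R_m) = 26.8280 / 5 = 5.3656
β = Cov / Var(R_m) = 3.8212 / 5.3656 = 0.7122
E(R) = R_f + β × MRP = 3.11% + 0.7122 × 7.93% = 8.76%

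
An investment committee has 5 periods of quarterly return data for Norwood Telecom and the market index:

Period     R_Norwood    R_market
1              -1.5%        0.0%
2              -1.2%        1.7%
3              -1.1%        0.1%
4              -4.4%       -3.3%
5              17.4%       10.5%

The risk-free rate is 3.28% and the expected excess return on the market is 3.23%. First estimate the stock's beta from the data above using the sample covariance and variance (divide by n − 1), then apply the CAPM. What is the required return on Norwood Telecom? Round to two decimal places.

Mean R_i = (-1.5 − 1.2 − 1.1 − 4.4 + 17.4) / 5 = 1.8400%
Mean R_m = (0.0 + 1.7 + 0.1 − 3.3 + 10.5) / 5 = 1.8000%
Σ(R_i − R̄_i)(R_m − R̄_m) = 178.5100  ⇒  Cov = 178.5100 / 4 = 44.6275
Σ(R_m − R̄_m)² = 107.8400  ⇒  Var(R_m) = 107.8400 / 4 = 26.9600
β = Cov / Var(R_m) = 44.6275 / 26.9600 = 1.6553
E(R) = R_f + β × MRP = 3.28% + 1.6553 × 3.23% = 8.63%

8.63%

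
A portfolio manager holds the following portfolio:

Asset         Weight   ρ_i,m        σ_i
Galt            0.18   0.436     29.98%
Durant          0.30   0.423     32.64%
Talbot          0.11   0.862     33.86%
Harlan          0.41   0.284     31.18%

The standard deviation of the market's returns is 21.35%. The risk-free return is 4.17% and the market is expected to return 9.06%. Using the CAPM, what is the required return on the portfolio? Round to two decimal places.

7.22%

β_Galt = 0.436 × 29.98% / 21.35% = 0.6122
β_Durant = 0.423 × 32.64% / 21.35% = 0.6467
β_Talbot = 0.862 × 33.86% / 21.35% = 1.3671
β_Harlan = 0.284 × 31.18% / 21.35% = 0.4148
β_P = Σ w_i β_i = 0.18×0.6122 + 0.30×0.6467 + 0.11×1.3671 + 0.41×0.4148 = 0.6247
MRP = 9.06% − 4.17% = 4.89%
E(R_P) = R_f + β_P × MRP = 4.17% + 0.6247 × 4.89% = 7.22%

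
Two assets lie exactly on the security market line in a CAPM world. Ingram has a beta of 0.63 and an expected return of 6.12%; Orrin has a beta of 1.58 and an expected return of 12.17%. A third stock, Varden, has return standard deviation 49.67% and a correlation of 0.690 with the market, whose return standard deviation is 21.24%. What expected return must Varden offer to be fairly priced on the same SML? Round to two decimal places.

12.38%

MRP = (12.17% − 6.12%) / (1.58 − 0.63) = 6.3684%
R_f = 6.12% − 0.63 × 6.3684% = 2.1079%
β_Varden = ρ·σ_i/σ_m = 0.690 × 49.67 / 21.24 = 1.6136
E(R_Varden) = R_f + β × MRP = 2.1079% + 1.6136 × 6.3684% = 12.38%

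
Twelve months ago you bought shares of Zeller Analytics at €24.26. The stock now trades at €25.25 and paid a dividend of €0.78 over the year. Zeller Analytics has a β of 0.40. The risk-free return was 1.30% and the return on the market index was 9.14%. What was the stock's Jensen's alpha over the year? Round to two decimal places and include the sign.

Realised HPR = (P1 + D1 − P0) / P0 = (25.25 + 0.78 − 24.26) / 24.26 = 1.77 / 24.26 = 7.2960%
MRP = 9.14% − 1.30% = 7.84%
CAPM required = R_f + β·MRP = 1.30% + 0.40 × 7.84% = 4.4360%
α = realised − required = 7.2960% − 4.4360% = +2.86%

+2.86%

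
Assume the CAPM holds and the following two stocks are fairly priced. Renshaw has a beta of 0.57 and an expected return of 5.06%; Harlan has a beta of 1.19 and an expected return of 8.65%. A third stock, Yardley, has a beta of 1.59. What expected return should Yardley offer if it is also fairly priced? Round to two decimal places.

MRP (SML slope) = (8.65% − 5.06%) / (1.19 − 0.57) = 3.59% / 0.62 = 5.7903%
R_f (intercept) = 5.06% − 0.57 × 5.7903% = 1.7595%
E(R_Yardley) = R_f + β × MRP = 1.7595% + 1.59 × 5.7903% = 10.97%

10.97%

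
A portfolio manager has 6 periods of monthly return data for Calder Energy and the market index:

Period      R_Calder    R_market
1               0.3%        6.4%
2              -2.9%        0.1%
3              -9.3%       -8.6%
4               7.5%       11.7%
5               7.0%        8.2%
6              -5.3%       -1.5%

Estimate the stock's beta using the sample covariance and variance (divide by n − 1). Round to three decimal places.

Mean R_i = (0.3 − 2.9 − 9.3 + 7.5 + 7.0 − 5.3) / 6 = -0.4500%
Mean R_m = (6.4 + 0.1 − 8.6 + 11.7 + 8.2 − 1.5) / 6 = 2.7167%
Σ(R_i − R̄_i)(R_m − R̄_m) = 242.0450  ⇒  Cov = 242.0450 / 5 = 48.4090
Σ(R_m − R̄_m)² = 277.0283  ⇒  Var(R_m) = 277.0283 / 5 = 55.4057
β = Cov / Var(R_m) = 48.4090 / 55.4057 = 0.8737

0.874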